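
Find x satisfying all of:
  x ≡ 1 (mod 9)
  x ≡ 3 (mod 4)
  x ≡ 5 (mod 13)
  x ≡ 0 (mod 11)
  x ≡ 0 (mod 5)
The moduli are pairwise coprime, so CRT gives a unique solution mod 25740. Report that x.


Product of moduli M = 9 · 4 · 13 · 11 · 5 = 25740.
Merge one congruence at a time:
  Start: x ≡ 1 (mod 9).
  Combine with x ≡ 3 (mod 4); new modulus lcm = 36.
    Write x = 1 + 9·t and substitute into x ≡ 3 (mod 4): 9·t ≡ 3 − 1 = 2 (mod 4).
    Reduce coefficients mod 4: 1·t ≡ 2 (mod 4).
    So t ≡ 2 (mod 4).
    Then x = 1 + 9·2 = 19, valid modulo lcm(9, 4) = 36: x ≡ 19 (mod 36).
  Combine with x ≡ 5 (mod 13); new modulus lcm = 468.
    Write x = 19 + 36·t and substitute into x ≡ 5 (mod 13): 36·t ≡ 5 − 19 = -14 (mod 13).
    Reduce coefficients mod 13: 10·t ≡ 12 (mod 13).
    The inverse of 10 mod 13 is 4 (since 10·4 = 40 = 3·13 + 1), so t ≡ 4·12 = 48 ≡ 9 (mod 13).
    Then x = 19 + 36·9 = 343, valid modulo lcm(36, 13) = 468: x ≡ 343 (mod 468).
  Combine with x ≡ 0 (mod 11); new modulus lcm = 5148.
    Write x = 343 + 468·t and substitute into x ≡ 0 (mod 11): 468·t ≡ 0 − 343 = -343 (mod 11).
    Reduce coefficients mod 11: 6·t ≡ 9 (mod 11).
    The inverse of 6 mod 11 is 2 (since 6·2 = 12 = 1·11 + 1), so t ≡ 2·9 = 18 ≡ 7 (mod 11).
    Then x = 343 + 468·7 = 3619, valid modulo lcm(468, 11) = 5148: x ≡ 3619 (mod 5148).
  Combine with x ≡ 0 (mod 5); new modulus lcm = 25740.
    Write x = 3619 + 5148·t and substitute into x ≡ 0 (mod 5): 5148·t ≡ 0 − 3619 = -3619 (mod 5).
    Reduce coefficients mod 5: 3·t ≡ 1 (mod 5).
    The inverse of 3 mod 5 is 2 (since 3·2 = 6 = 1·5 + 1), so t ≡ 2·1 = 2 ≡ 2 (mod 5).
    Then x = 3619 + 5148·2 = 13915, valid modulo lcm(5148, 5) = 25740: x ≡ 13915 (mod 25740).
Verify against each original: 13915 mod 9 = 1, 13915 mod 4 = 3, 13915 mod 13 = 5, 13915 mod 11 = 0, 13915 mod 5 = 0.

x ≡ 13915 (mod 25740).


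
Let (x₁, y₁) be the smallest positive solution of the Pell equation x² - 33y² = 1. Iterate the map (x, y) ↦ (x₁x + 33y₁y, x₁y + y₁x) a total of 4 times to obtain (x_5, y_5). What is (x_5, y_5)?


Step 1: Find the fundamental solution (x₁, y₁) of x² - 33y² = 1.
  Expand √33 as a continued fraction. a₀ = ⌊√33⌋ = 5; iterate m_{k+1} = d_k·a_k − m_k, d_{k+1} = (33 − m_{k+1}²)/d_k, a_{k+1} = ⌊(a₀ + m_{k+1})/d_{k+1}⌋ (starting m₀ = 0, d₀ = 1), with convergents p_k = a_k·p_{k-1} + p_{k-2}, q_k = a_k·q_{k-1} + q_{k-2} (p₋₁ = 1, q₋₁ = 0):
  k = 0: a₀ = 5; p₀/q₀ = 5/1; p₀² − 33·q₀² = 25 − 33 = -8.
  k = 1: m = 5, d = 8, a = ⌊(5 + 5)/8⌋ = 1; p/q = (1·5 + 1)/(1·1 + 0) = 6/1; p² − 33·q² = 36 − 33 = 3.
  k = 2: m = 3, d = 3, a = ⌊(5 + 3)/3⌋ = 2; p/q = (2·6 + 5)/(2·1 + 1) = 17/3; p² − 33·q² = 289 − 297 = -8.
  k = 3: m = 3, d = 8, a = ⌊(5 + 3)/8⌋ = 1; p/q = (1·17 + 6)/(1·3 + 1) = 23/4; p² − 33·q² = 529 − 528 = 1.
  The first convergent with p² − 33·q² = 1 gives the fundamental solution (x₁, y₁) = (23, 4).
Step 2: Apply the recurrence (x_{n+1}, y_{n+1}) = (x₁x_n + 33y₁y_n, x₁y_n + y₁x_n) repeatedly.
  From (x_1, y_1) = (23, 4): x_2 = 23·23 + 33·4·4 = 1057; y_2 = 23·4 + 4·23 = 184.
  From (x_2, y_2) = (1057, 184): x_3 = 23·1057 + 33·4·184 = 48599; y_3 = 23·184 + 4·1057 = 8460.
  From (x_3, y_3) = (48599, 8460): x_4 = 23·48599 + 33·4·8460 = 2234497; y_4 = 23·8460 + 4·48599 = 388976.
  From (x_4, y_4) = (2234497, 388976): x_5 = 23·2234497 + 33·4·388976 = 102738263; y_5 = 23·388976 + 4·2234497 = 17884436.
Step 3: Verify x_5² - 33·y_5² = 10555150684257169 - 10555150684257168 = 1 (should be 1). ✓

(x_1, y_1) = (23, 4); (x_5, y_5) = (102738263, 17884436).


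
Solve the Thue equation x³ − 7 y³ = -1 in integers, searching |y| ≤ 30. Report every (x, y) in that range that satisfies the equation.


The equation is x³ - 7y³ = -1. For fixed y, x³ = 7·y³ − 1, so a solution requires the RHS to be a perfect cube.
Strategy: iterate y from -30 to 30, compute RHS = 7·y³ − 1, and check whether it is a (positive or negative) perfect cube.
Check small values of y:
  y = 0: RHS = -1 = (-1)³ ⇒ x = -1 works.
  y = 1: RHS = 6 is not a perfect cube.
  y = -1: RHS = -8 = (-2)³ ⇒ x = -2 works.
  y = 2: RHS = 55 is not a perfect cube.
  y = -2: RHS = -57 is not a perfect cube.
  y = 3: RHS = 188 is not a perfect cube.
  y = -3: RHS = -190 is not a perfect cube.
Continuing the search up to |y| = 30 finds no further solutions beyond those listed.
Collected solutions: (-1, 0), (-2, -1).

Solutions (with |y| ≤ 30): (-1, 0), (-2, -1).


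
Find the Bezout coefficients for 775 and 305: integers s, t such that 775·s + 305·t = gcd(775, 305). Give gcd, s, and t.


Euclidean algorithm on (775, 305) — divide until remainder is 0:
  775 = 2 · 305 + 165
  305 = 1 · 165 + 140
  165 = 1 · 140 + 25
  140 = 5 · 25 + 15
  25 = 1 · 15 + 10
  15 = 1 · 10 + 5
  10 = 2 · 5 + 0
gcd(775, 305) = 5.
Track Bezout coefficients alongside the remainders: start with r₀ = 775 = a·1 + b·0 (s = 1, t = 0) and r₁ = 305 = a·0 + b·1 (s = 0, t = 1); each new remainder r_{k+1} = r_{k-1} − q_k·r_k inherits s_{k+1} = s_{k-1} − q_k·s_k, t_{k+1} = t_{k-1} − q_k·t_k, so r_k = a·s_k + b·t_k at every step:
  q = 2: r = 165, s = 1 − 2·0 = 1, t = 0 − 2·1 = -2  (check: 775·1 + 305·(-2) = 165)
  q = 1: r = 140, s = 0 − 1·1 = -1, t = 1 − 1·(-2) = 3  (check: 775·(-1) + 305·3 = 140)
  q = 1: r = 25, s = 1 − 1·(-1) = 2, t = -2 − 1·3 = -5  (check: 775·2 + 305·(-5) = 25)
  q = 5: r = 15, s = -1 − 5·2 = -11, t = 3 − 5·(-5) = 28  (check: 775·(-11) + 305·28 = 15)
  q = 1: r = 10, s = 2 − 1·(-11) = 13, t = -5 − 1·28 = -33  (check: 775·13 + 305·(-33) = 10)
  q = 1: r = 5, s = -11 − 1·13 = -24, t = 28 − 1·(-33) = 61  (check: 775·(-24) + 305·61 = 5)
The row with r = 5 (the gcd) gives the Bezout coefficients s = -24, t = 61.
Result: 775 · (-24) + 305 · (61) = 5.

gcd(775, 305) = 5; s = -24, t = 61 (check: 775·(-24) + 305·61 = 5).


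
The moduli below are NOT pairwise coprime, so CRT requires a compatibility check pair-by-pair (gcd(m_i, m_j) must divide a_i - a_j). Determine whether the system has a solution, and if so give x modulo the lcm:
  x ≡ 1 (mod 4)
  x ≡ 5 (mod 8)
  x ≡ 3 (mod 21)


Moduli 4, 8, 21 are not pairwise coprime, so CRT works modulo lcm(m_i) when all pairwise compatibility conditions hold.
Pairwise compatibility: gcd(m_i, m_j) must divide a_i - a_j for every pair.
Merge one congruence at a time:
  Start: x ≡ 1 (mod 4).
  Combine with x ≡ 5 (mod 8): gcd(4, 8) = 4; 5 - 1 = 4, which IS divisible by 4, so compatible.
    Write x = 1 + 4·t and substitute into x ≡ 5 (mod 8): 4·t ≡ 5 − 1 = 4 (mod 8).
    Divide the congruence (and modulus) by g = 4: 1·t ≡ 1 (mod 2).
    So t ≡ 1 (mod 2).
    Then x = 1 + 4·1 = 5, valid modulo lcm(4, 8) = 8: x ≡ 5 (mod 8).
  Combine with x ≡ 3 (mod 21): gcd(8, 21) = 1; 3 - 5 = -2, which IS divisible by 1, so compatible.
    Write x = 5 + 8·t and substitute into x ≡ 3 (mod 21): 8·t ≡ 3 − 5 = -2 (mod 21).
    Reduce coefficients mod 21: 8·t ≡ 19 (mod 21).
    The inverse of 8 mod 21 is 8 (since 8·8 = 64 = 3·21 + 1), so t ≡ 8·19 = 152 ≡ 5 (mod 21).
    Then x = 5 + 8·5 = 45, valid modulo lcm(8, 21) = 168: x ≡ 45 (mod 168).
Verify: 45 mod 4 = 1, 45 mod 8 = 5, 45 mod 21 = 3.

x ≡ 45 (mod 168).


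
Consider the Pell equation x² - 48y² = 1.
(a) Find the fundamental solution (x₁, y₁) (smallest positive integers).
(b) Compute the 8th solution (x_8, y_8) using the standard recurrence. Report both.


Step 1: Find the fundamental solution (x₁, y₁) of x² - 48y² = 1.
  Expand √48 as a continued fraction. a₀ = ⌊√48⌋ = 6; iterate m_{k+1} = d_k·a_k − m_k, d_{k+1} = (48 − m_{k+1}²)/d_k, a_{k+1} = ⌊(a₀ + m_{k+1})/d_{k+1}⌋ (starting m₀ = 0, d₀ = 1), with convergents p_k = a_k·p_{k-1} + p_{k-2}, q_k = a_k·q_{k-1} + q_{k-2} (p₋₁ = 1, q₋₁ = 0):
  k = 0: a₀ = 6; p₀/q₀ = 6/1; p₀² − 48·q₀² = 36 − 48 = -12.
  k = 1: m = 6, d = 12, a = ⌊(6 + 6)/12⌋ = 1; p/q = (1·6 + 1)/(1·1 + 0) = 7/1; p² − 48·q² = 49 − 48 = 1.
  The first convergent with p² − 48·q² = 1 gives the fundamental solution (x₁, y₁) = (7, 1).
Step 2: Apply the recurrence (x_{n+1}, y_{n+1}) = (x₁x_n + 48y₁y_n, x₁y_n + y₁x_n) repeatedly.
  From (x_1, y_1) = (7, 1): x_2 = 7·7 + 48·1·1 = 97; y_2 = 7·1 + 1·7 = 14.
  From (x_2, y_2) = (97, 14): x_3 = 7·97 + 48·1·14 = 1351; y_3 = 7·14 + 1·97 = 195.
  From (x_3, y_3) = (1351, 195): x_4 = 7·1351 + 48·1·195 = 18817; y_4 = 7·195 + 1·1351 = 2716.
  From (x_4, y_4) = (18817, 2716): x_5 = 7·18817 + 48·1·2716 = 262087; y_5 = 7·2716 + 1·18817 = 37829.
  From (x_5, y_5) = (262087, 37829): x_6 = 7·262087 + 48·1·37829 = 3650401; y_6 = 7·37829 + 1·262087 = 526890.
  From (x_6, y_6) = (3650401, 526890): x_7 = 7·3650401 + 48·1·526890 = 50843527; y_7 = 7·526890 + 1·3650401 = 7338631.
  From (x_7, y_7) = (50843527, 7338631): x_8 = 7·50843527 + 48·1·7338631 = 708158977; y_8 = 7·7338631 + 1·50843527 = 102213944.
Step 3: Verify x_8² - 48·y_8² = 501489136705686529 - 501489136705686528 = 1 (should be 1). ✓

(x_1, y_1) = (7, 1); (x_8, y_8) = (708158977, 102213944).


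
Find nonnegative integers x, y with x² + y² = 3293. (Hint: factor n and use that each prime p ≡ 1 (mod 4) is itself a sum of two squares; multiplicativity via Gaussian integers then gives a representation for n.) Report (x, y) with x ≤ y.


Step 1: Factor n = 3293 = 37 · 89.
Step 2: Check the mod-4 condition on each prime factor: 37 ≡ 1 (mod 4), exponent 1; 89 ≡ 1 (mod 4), exponent 1.
All primes ≡ 3 (mod 4) appear to even exponent (or don't appear), so by the two-squares theorem n IS expressible as a sum of two squares.
Step 3: Build a representation. Here n = 37 · 89 is a product of primes ≡ 1 (mod 4). Each prime p ≡ 1 (mod 4) is itself a sum of two squares; find a² by testing p − a² for a perfect square:
  37: 37 − 1² = 36 = 6² ⇒ 37 = 1² + 6².
  89: 89 − 1² = 88, 89 − 2² = 85, 89 − 3² = 80, 89 − 4² = 73, 89 − 5² = 64 = 8² ⇒ 89 = 5² + 8².
  Combine using the Brahmagupta–Fibonacci identity (a² + b²)(c² + d²) = (ac − bd)² + (ad + bc)² = (ac + bd)² + (ad − bc)²:
  37 · 89 = 3293: from (1² + 6²)(5² + 8²), take (1·5 − 6·8, 1·8 + 6·5) = (5 − 48, 8 + 30) = (-43, 38); dropping signs (only squares matter) gives (43, 38); check 43² + 38² = 1849 + 1444 = 3293 ✓.
Step 4: Order so x ≤ y and verify: 38² + 43² = 1444 + 1849 = 3293 = n. ✓

n = 3293 = 38² + 43² (one valid representation with x ≤ y).


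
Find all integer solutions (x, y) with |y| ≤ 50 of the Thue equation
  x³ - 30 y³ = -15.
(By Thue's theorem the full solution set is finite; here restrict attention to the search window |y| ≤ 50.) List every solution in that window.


The equation is x³ - 30y³ = -15. For fixed y, x³ = 30·y³ − 15, so a solution requires the RHS to be a perfect cube.
Strategy: iterate y from -50 to 50, compute RHS = 30·y³ − 15, and check whether it is a (positive or negative) perfect cube.
Check small values of y:
  y = 0: RHS = -15 is not a perfect cube.
  y = 1: RHS = 15 is not a perfect cube.
  y = -1: RHS = -45 is not a perfect cube.
  y = 2: RHS = 225 is not a perfect cube.
  y = -2: RHS = -255 is not a perfect cube.
  y = 3: RHS = 795 is not a perfect cube.
  y = -3: RHS = -825 is not a perfect cube.
Continuing the search up to |y| = 50 finds no solutions either.
No (x, y) in the scanned range satisfies the equation.

No integer solutions with |y| ≤ 50.


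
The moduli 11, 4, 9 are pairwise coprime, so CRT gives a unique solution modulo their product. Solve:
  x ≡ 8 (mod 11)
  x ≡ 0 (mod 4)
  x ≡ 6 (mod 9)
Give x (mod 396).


Moduli 11, 4, 9 are pairwise coprime; by CRT there is a unique solution modulo M = 11 · 4 · 9 = 396.
Solve pairwise, accumulating the modulus:
  Start with x ≡ 8 (mod 11).
  Combine with x ≡ 0 (mod 4): since gcd(11, 4) = 1, we get a unique residue mod 44.
    Write x = 8 + 11·t and substitute into x ≡ 0 (mod 4): 11·t ≡ 0 − 8 = -8 (mod 4).
    Reduce coefficients mod 4: 3·t ≡ 0 (mod 4).
    The inverse of 3 mod 4 is 3 (since 3·3 = 9 = 2·4 + 1), so t ≡ 3·0 = 0 ≡ 0 (mod 4).
    Then x = 8 + 11·0 = 8, valid modulo lcm(11, 4) = 44: x ≡ 8 (mod 44).
  Combine with x ≡ 6 (mod 9): since gcd(44, 9) = 1, we get a unique residue mod 396.
    Write x = 8 + 44·t and substitute into x ≡ 6 (mod 9): 44·t ≡ 6 − 8 = -2 (mod 9).
    Reduce coefficients mod 9: 8·t ≡ 7 (mod 9).
    The inverse of 8 mod 9 is 8 (since 8·8 = 64 = 7·9 + 1), so t ≡ 8·7 = 56 ≡ 2 (mod 9).
    Then x = 8 + 44·2 = 96, valid modulo lcm(44, 9) = 396: x ≡ 96 (mod 396).
Verify: 96 mod 11 = 8 ✓, 96 mod 4 = 0 ✓, 96 mod 9 = 6 ✓.

x ≡ 96 (mod 396).


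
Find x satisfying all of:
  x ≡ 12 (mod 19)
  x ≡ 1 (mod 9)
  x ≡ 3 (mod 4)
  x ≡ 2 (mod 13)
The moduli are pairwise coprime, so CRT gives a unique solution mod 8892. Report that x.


Product of moduli M = 19 · 9 · 4 · 13 = 8892.
Merge one congruence at a time:
  Start: x ≡ 12 (mod 19).
  Combine with x ≡ 1 (mod 9); new modulus lcm = 171.
    Write x = 12 + 19·t and substitute into x ≡ 1 (mod 9): 19·t ≡ 1 − 12 = -11 (mod 9).
    Reduce coefficients mod 9: 1·t ≡ 7 (mod 9).
    So t ≡ 7 (mod 9).
    Then x = 12 + 19·7 = 145, valid modulo lcm(19, 9) = 171: x ≡ 145 (mod 171).
  Combine with x ≡ 3 (mod 4); new modulus lcm = 684.
    Write x = 145 + 171·t and substitute into x ≡ 3 (mod 4): 171·t ≡ 3 − 145 = -142 (mod 4).
    Reduce coefficients mod 4: 3·t ≡ 2 (mod 4).
    The inverse of 3 mod 4 is 3 (since 3·3 = 9 = 2·4 + 1), so t ≡ 3·2 = 6 ≡ 2 (mod 4).
    Then x = 145 + 171·2 = 487, valid modulo lcm(171, 4) = 684: x ≡ 487 (mod 684).
  Combine with x ≡ 2 (mod 13); new modulus lcm = 8892.
    Write x = 487 + 684·t and substitute into x ≡ 2 (mod 13): 684·t ≡ 2 − 487 = -485 (mod 13).
    Reduce coefficients mod 13: 8·t ≡ 9 (mod 13).
    The inverse of 8 mod 13 is 5 (since 8·5 = 40 = 3·13 + 1), so t ≡ 5·9 = 45 ≡ 6 (mod 13).
    Then x = 487 + 684·6 = 4591, valid modulo lcm(684, 13) = 8892: x ≡ 4591 (mod 8892).
Verify against each original: 4591 mod 19 = 12, 4591 mod 9 = 1, 4591 mod 4 = 3, 4591 mod 13 = 2.

x ≡ 4591 (mod 8892).


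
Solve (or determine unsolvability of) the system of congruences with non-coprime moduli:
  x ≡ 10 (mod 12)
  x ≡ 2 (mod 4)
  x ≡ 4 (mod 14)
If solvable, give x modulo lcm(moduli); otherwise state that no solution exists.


Moduli 12, 4, 14 are not pairwise coprime, so CRT works modulo lcm(m_i) when all pairwise compatibility conditions hold.
Pairwise compatibility: gcd(m_i, m_j) must divide a_i - a_j for every pair.
Merge one congruence at a time:
  Start: x ≡ 10 (mod 12).
  Combine with x ≡ 2 (mod 4): gcd(12, 4) = 4; 2 - 10 = -8, which IS divisible by 4, so compatible.
    Write x = 10 + 12·t and substitute into x ≡ 2 (mod 4): 12·t ≡ 2 − 10 = -8 (mod 4).
    Divide the congruence (and modulus) by g = 4: 3·t ≡ -2 (mod 1).
    Modulo 1 every t works; take t = 0.
    Then x = 10 + 12·0 = 10, valid modulo lcm(12, 4) = 12: x ≡ 10 (mod 12).
  Combine with x ≡ 4 (mod 14): gcd(12, 14) = 2; 4 - 10 = -6, which IS divisible by 2, so compatible.
    Write x = 10 + 12·t and substitute into x ≡ 4 (mod 14): 12·t ≡ 4 − 10 = -6 (mod 14).
    Divide the congruence (and modulus) by g = 2: 6·t ≡ -3 (mod 7).
    Reduce coefficients mod 7: 6·t ≡ 4 (mod 7).
    The inverse of 6 mod 7 is 6 (since 6·6 = 36 = 5·7 + 1), so t ≡ 6·4 = 24 ≡ 3 (mod 7).
    Then x = 10 + 12·3 = 46, valid modulo lcm(12, 14) = 84: x ≡ 46 (mod 84).
Verify: 46 mod 12 = 10, 46 mod 4 = 2, 46 mod 14 = 4.

x ≡ 46 (mod 84).


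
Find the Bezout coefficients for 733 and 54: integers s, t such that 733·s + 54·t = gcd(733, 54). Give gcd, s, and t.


Euclidean algorithm on (733, 54) — divide until remainder is 0:
  733 = 13 · 54 + 31
  54 = 1 · 31 + 23
  31 = 1 · 23 + 8
  23 = 2 · 8 + 7
  8 = 1 · 7 + 1
  7 = 7 · 1 + 0
gcd(733, 54) = 1.
Track Bezout coefficients alongside the remainders: start with r₀ = 733 = a·1 + b·0 (s = 1, t = 0) and r₁ = 54 = a·0 + b·1 (s = 0, t = 1); each new remainder r_{k+1} = r_{k-1} − q_k·r_k inherits s_{k+1} = s_{k-1} − q_k·s_k, t_{k+1} = t_{k-1} − q_k·t_k, so r_k = a·s_k + b·t_k at every step:
  q = 13: r = 31, s = 1 − 13·0 = 1, t = 0 − 13·1 = -13  (check: 733·1 + 54·(-13) = 31)
  q = 1: r = 23, s = 0 − 1·1 = -1, t = 1 − 1·(-13) = 14  (check: 733·(-1) + 54·14 = 23)
  q = 1: r = 8, s = 1 − 1·(-1) = 2, t = -13 − 1·14 = -27  (check: 733·2 + 54·(-27) = 8)
  q = 2: r = 7, s = -1 − 2·2 = -5, t = 14 − 2·(-27) = 68  (check: 733·(-5) + 54·68 = 7)
  q = 1: r = 1, s = 2 − 1·(-5) = 7, t = -27 − 1·68 = -95  (check: 733·7 + 54·(-95) = 1)
The row with r = 1 (the gcd) gives the Bezout coefficients s = 7, t = -95.
Result: 733 · (7) + 54 · (-95) = 1.

gcd(733, 54) = 1; s = 7, t = -95 (check: 733·7 + 54·(-95) = 1).


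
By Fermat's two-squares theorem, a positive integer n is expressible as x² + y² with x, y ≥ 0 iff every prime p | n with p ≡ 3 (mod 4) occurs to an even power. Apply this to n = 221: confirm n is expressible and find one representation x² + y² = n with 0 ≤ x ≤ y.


Step 1: Factor n = 221 = 13 · 17.
Step 2: Check the mod-4 condition on each prime factor: 13 ≡ 1 (mod 4), exponent 1; 17 ≡ 1 (mod 4), exponent 1.
All primes ≡ 3 (mod 4) appear to even exponent (or don't appear), so by the two-squares theorem n IS expressible as a sum of two squares.
Step 3: Build a representation. Here n = 13 · 17 is a product of primes ≡ 1 (mod 4). Each prime p ≡ 1 (mod 4) is itself a sum of two squares; find a² by testing p − a² for a perfect square:
  13: 13 − 1² = 12, 13 − 2² = 9 = 3² ⇒ 13 = 2² + 3².
  17: 17 − 1² = 16 = 4² ⇒ 17 = 1² + 4².
  Combine using the Brahmagupta–Fibonacci identity (a² + b²)(c² + d²) = (ac − bd)² + (ad + bc)² = (ac + bd)² + (ad − bc)²:
  13 · 17 = 221: from (2² + 3²)(1² + 4²), take (2·1 − 3·4, 2·4 + 3·1) = (2 − 12, 8 + 3) = (-10, 11); dropping signs (only squares matter) gives (10, 11); check 10² + 11² = 100 + 121 = 221 ✓.
Step 4: Order so x ≤ y and verify: 10² + 11² = 100 + 121 = 221 = n. ✓

n = 221 = 10² + 11² (one valid representation with x ≤ y).


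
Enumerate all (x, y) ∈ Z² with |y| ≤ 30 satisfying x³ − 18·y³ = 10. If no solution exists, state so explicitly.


The equation is x³ - 18y³ = 10. For fixed y, x³ = 18·y³ + 10, so a solution requires the RHS to be a perfect cube.
Strategy: iterate y from -30 to 30, compute RHS = 18·y³ + 10, and check whether it is a (positive or negative) perfect cube.
Check small values of y:
  y = 0: RHS = 10 is not a perfect cube.
  y = 1: RHS = 28 is not a perfect cube.
  y = -1: RHS = -8 = (-2)³ ⇒ x = -2 works.
  y = 2: RHS = 154 is not a perfect cube.
  y = -2: RHS = -134 is not a perfect cube.
  y = 3: RHS = 496 is not a perfect cube.
  y = -3: RHS = -476 is not a perfect cube.
Continuing the search up to |y| = 30 finds no further solutions beyond those listed.
Collected solutions: (-2, -1).

Solutions (with |y| ≤ 30): (-2, -1).


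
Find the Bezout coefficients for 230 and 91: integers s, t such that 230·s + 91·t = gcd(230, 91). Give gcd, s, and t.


Euclidean algorithm on (230, 91) — divide until remainder is 0:
  230 = 2 · 91 + 48
  91 = 1 · 48 + 43
  48 = 1 · 43 + 5
  43 = 8 · 5 + 3
  5 = 1 · 3 + 2
  3 = 1 · 2 + 1
  2 = 2 · 1 + 0
gcd(230, 91) = 1.
Track Bezout coefficients alongside the remainders: start with r₀ = 230 = a·1 + b·0 (s = 1, t = 0) and r₁ = 91 = a·0 + b·1 (s = 0, t = 1); each new remainder r_{k+1} = r_{k-1} − q_k·r_k inherits s_{k+1} = s_{k-1} − q_k·s_k, t_{k+1} = t_{k-1} − q_k·t_k, so r_k = a·s_k + b·t_k at every step:
  q = 2: r = 48, s = 1 − 2·0 = 1, t = 0 − 2·1 = -2  (check: 230·1 + 91·(-2) = 48)
  q = 1: r = 43, s = 0 − 1·1 = -1, t = 1 − 1·(-2) = 3  (check: 230·(-1) + 91·3 = 43)
  q = 1: r = 5, s = 1 − 1·(-1) = 2, t = -2 − 1·3 = -5  (check: 230·2 + 91·(-5) = 5)
  q = 8: r = 3, s = -1 − 8·2 = -17, t = 3 − 8·(-5) = 43  (check: 230·(-17) + 91·43 = 3)
  q = 1: r = 2, s = 2 − 1·(-17) = 19, t = -5 − 1·43 = -48  (check: 230·19 + 91·(-48) = 2)
  q = 1: r = 1, s = -17 − 1·19 = -36, t = 43 − 1·(-48) = 91  (check: 230·(-36) + 91·91 = 1)
The row with r = 1 (the gcd) gives the Bezout coefficients s = -36, t = 91.
Result: 230 · (-36) + 91 · (91) = 1.

gcd(230, 91) = 1; s = -36, t = 91 (check: 230·(-36) + 91·91 = 1).


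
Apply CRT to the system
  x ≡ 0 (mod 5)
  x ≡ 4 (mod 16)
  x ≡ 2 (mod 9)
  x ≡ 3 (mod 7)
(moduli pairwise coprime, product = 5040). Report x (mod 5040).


Product of moduli M = 5 · 16 · 9 · 7 = 5040.
Merge one congruence at a time:
  Start: x ≡ 0 (mod 5).
  Combine with x ≡ 4 (mod 16); new modulus lcm = 80.
    Write x = 0 + 5·t and substitute into x ≡ 4 (mod 16): 5·t ≡ 4 − 0 = 4 (mod 16).
    The inverse of 5 mod 16 is 13 (since 5·13 = 65 = 4·16 + 1), so t ≡ 13·4 = 52 ≡ 4 (mod 16).
    Then x = 0 + 5·4 = 20, valid modulo lcm(5, 16) = 80: x ≡ 20 (mod 80).
  Combine with x ≡ 2 (mod 9); new modulus lcm = 720.
    Write x = 20 + 80·t and substitute into x ≡ 2 (mod 9): 80·t ≡ 2 − 20 = -18 (mod 9).
    Reduce coefficients mod 9: 8·t ≡ 0 (mod 9).
    The inverse of 8 mod 9 is 8 (since 8·8 = 64 = 7·9 + 1), so t ≡ 8·0 = 0 ≡ 0 (mod 9).
    Then x = 20 + 80·0 = 20, valid modulo lcm(80, 9) = 720: x ≡ 20 (mod 720).
  Combine with x ≡ 3 (mod 7); new modulus lcm = 5040.
    Write x = 20 + 720·t and substitute into x ≡ 3 (mod 7): 720·t ≡ 3 − 20 = -17 (mod 7).
    Reduce coefficients mod 7: 6·t ≡ 4 (mod 7).
    The inverse of 6 mod 7 is 6 (since 6·6 = 36 = 5·7 + 1), so t ≡ 6·4 = 24 ≡ 3 (mod 7).
    Then x = 20 + 720·3 = 2180, valid modulo lcm(720, 7) = 5040: x ≡ 2180 (mod 5040).
Verify against each original: 2180 mod 5 = 0, 2180 mod 16 = 4, 2180 mod 9 = 2, 2180 mod 7 = 3.

x ≡ 2180 (mod 5040).


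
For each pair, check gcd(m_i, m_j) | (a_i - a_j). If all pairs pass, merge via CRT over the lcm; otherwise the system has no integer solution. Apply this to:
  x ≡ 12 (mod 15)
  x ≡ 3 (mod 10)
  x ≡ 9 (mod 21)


Moduli 15, 10, 21 are not pairwise coprime, so CRT works modulo lcm(m_i) when all pairwise compatibility conditions hold.
Pairwise compatibility: gcd(m_i, m_j) must divide a_i - a_j for every pair.
Merge one congruence at a time:
  Start: x ≡ 12 (mod 15).
  Combine with x ≡ 3 (mod 10): gcd(15, 10) = 5, and 3 - 12 = -9 is NOT divisible by 5.
    ⇒ system is inconsistent (no integer solution).

No solution (the system is inconsistent).


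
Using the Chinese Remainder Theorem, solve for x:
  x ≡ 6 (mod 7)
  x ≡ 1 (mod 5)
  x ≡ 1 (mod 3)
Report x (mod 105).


Moduli 7, 5, 3 are pairwise coprime; by CRT there is a unique solution modulo M = 7 · 5 · 3 = 105.
Solve pairwise, accumulating the modulus:
  Start with x ≡ 6 (mod 7).
  Combine with x ≡ 1 (mod 5): since gcd(7, 5) = 1, we get a unique residue mod 35.
    Write x = 6 + 7·t and substitute into x ≡ 1 (mod 5): 7·t ≡ 1 − 6 = -5 (mod 5).
    Reduce coefficients mod 5: 2·t ≡ 0 (mod 5).
    The inverse of 2 mod 5 is 3 (since 2·3 = 6 = 1·5 + 1), so t ≡ 3·0 = 0 ≡ 0 (mod 5).
    Then x = 6 + 7·0 = 6, valid modulo lcm(7, 5) = 35: x ≡ 6 (mod 35).
  Combine with x ≡ 1 (mod 3): since gcd(35, 3) = 1, we get a unique residue mod 105.
    Write x = 6 + 35·t and substitute into x ≡ 1 (mod 3): 35·t ≡ 1 − 6 = -5 (mod 3).
    Reduce coefficients mod 3: 2·t ≡ 1 (mod 3).
    The inverse of 2 mod 3 is 2 (since 2·2 = 4 = 1·3 + 1), so t ≡ 2·1 = 2 ≡ 2 (mod 3).
    Then x = 6 + 35·2 = 76, valid modulo lcm(35, 3) = 105: x ≡ 76 (mod 105).
Verify: 76 mod 7 = 6 ✓, 76 mod 5 = 1 ✓, 76 mod 3 = 1 ✓.

x ≡ 76 (mod 105).


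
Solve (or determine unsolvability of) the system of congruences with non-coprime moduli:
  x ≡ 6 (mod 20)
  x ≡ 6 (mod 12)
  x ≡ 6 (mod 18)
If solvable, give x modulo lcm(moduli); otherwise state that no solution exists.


Moduli 20, 12, 18 are not pairwise coprime, so CRT works modulo lcm(m_i) when all pairwise compatibility conditions hold.
Pairwise compatibility: gcd(m_i, m_j) must divide a_i - a_j for every pair.
Merge one congruence at a time:
  Start: x ≡ 6 (mod 20).
  Combine with x ≡ 6 (mod 12): gcd(20, 12) = 4; 6 - 6 = 0, which IS divisible by 4, so compatible.
    Write x = 6 + 20·t and substitute into x ≡ 6 (mod 12): 20·t ≡ 6 − 6 = 0 (mod 12).
    Divide the congruence (and modulus) by g = 4: 5·t ≡ 0 (mod 3).
    Reduce coefficients mod 3: 2·t ≡ 0 (mod 3).
    The inverse of 2 mod 3 is 2 (since 2·2 = 4 = 1·3 + 1), so t ≡ 2·0 = 0 ≡ 0 (mod 3).
    Then x = 6 + 20·0 = 6, valid modulo lcm(20, 12) = 60: x ≡ 6 (mod 60).
  Combine with x ≡ 6 (mod 18): gcd(60, 18) = 6; 6 - 6 = 0, which IS divisible by 6, so compatible.
    Write x = 6 + 60·t and substitute into x ≡ 6 (mod 18): 60·t ≡ 6 − 6 = 0 (mod 18).
    Divide the congruence (and modulus) by g = 6: 10·t ≡ 0 (mod 3).
    Reduce coefficients mod 3: 1·t ≡ 0 (mod 3).
    So t ≡ 0 (mod 3).
    Then x = 6 + 60·0 = 6, valid modulo lcm(60, 18) = 180: x ≡ 6 (mod 180).
Verify: 6 mod 20 = 6, 6 mod 12 = 6, 6 mod 18 = 6.

x ≡ 6 (mod 180).


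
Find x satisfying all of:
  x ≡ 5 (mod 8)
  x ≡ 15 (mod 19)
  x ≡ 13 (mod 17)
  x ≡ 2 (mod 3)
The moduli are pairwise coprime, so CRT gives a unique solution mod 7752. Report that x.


Product of moduli M = 8 · 19 · 17 · 3 = 7752.
Merge one congruence at a time:
  Start: x ≡ 5 (mod 8).
  Combine with x ≡ 15 (mod 19); new modulus lcm = 152.
    Write x = 5 + 8·t and substitute into x ≡ 15 (mod 19): 8·t ≡ 15 − 5 = 10 (mod 19).
    The inverse of 8 mod 19 is 12 (since 8·12 = 96 = 5·19 + 1), so t ≡ 12·10 = 120 ≡ 6 (mod 19).
    Then x = 5 + 8·6 = 53, valid modulo lcm(8, 19) = 152: x ≡ 53 (mod 152).
  Combine with x ≡ 13 (mod 17); new modulus lcm = 2584.
    Write x = 53 + 152·t and substitute into x ≡ 13 (mod 17): 152·t ≡ 13 − 53 = -40 (mod 17).
    Reduce coefficients mod 17: 16·t ≡ 11 (mod 17).
    The inverse of 16 mod 17 is 16 (since 16·16 = 256 = 15·17 + 1), so t ≡ 16·11 = 176 ≡ 6 (mod 17).
    Then x = 53 + 152·6 = 965, valid modulo lcm(152, 17) = 2584: x ≡ 965 (mod 2584).
  Combine with x ≡ 2 (mod 3); new modulus lcm = 7752.
    Write x = 965 + 2584·t and substitute into x ≡ 2 (mod 3): 2584·t ≡ 2 − 965 = -963 (mod 3).
    Reduce coefficients mod 3: 1·t ≡ 0 (mod 3).
    So t ≡ 0 (mod 3).
    Then x = 965 + 2584·0 = 965, valid modulo lcm(2584, 3) = 7752: x ≡ 965 (mod 7752).
Verify against each original: 965 mod 8 = 5, 965 mod 19 = 15, 965 mod 17 = 13, 965 mod 3 = 2.

x ≡ 965 (mod 7752).


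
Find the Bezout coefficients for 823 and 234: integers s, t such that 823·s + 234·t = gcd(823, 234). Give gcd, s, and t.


Euclidean algorithm on (823, 234) — divide until remainder is 0:
  823 = 3 · 234 + 121
  234 = 1 · 121 + 113
  121 = 1 · 113 + 8
  113 = 14 · 8 + 1
  8 = 8 · 1 + 0
gcd(823, 234) = 1.
Track Bezout coefficients alongside the remainders: start with r₀ = 823 = a·1 + b·0 (s = 1, t = 0) and r₁ = 234 = a·0 + b·1 (s = 0, t = 1); each new remainder r_{k+1} = r_{k-1} − q_k·r_k inherits s_{k+1} = s_{k-1} − q_k·s_k, t_{k+1} = t_{k-1} − q_k·t_k, so r_k = a·s_k + b·t_k at every step:
  q = 3: r = 121, s = 1 − 3·0 = 1, t = 0 − 3·1 = -3  (check: 823·1 + 234·(-3) = 121)
  q = 1: r = 113, s = 0 − 1·1 = -1, t = 1 − 1·(-3) = 4  (check: 823·(-1) + 234·4 = 113)
  q = 1: r = 8, s = 1 − 1·(-1) = 2, t = -3 − 1·4 = -7  (check: 823·2 + 234·(-7) = 8)
  q = 14: r = 1, s = -1 − 14·2 = -29, t = 4 − 14·(-7) = 102  (check: 823·(-29) + 234·102 = 1)
The row with r = 1 (the gcd) gives the Bezout coefficients s = -29, t = 102.
Result: 823 · (-29) + 234 · (102) = 1.

gcd(823, 234) = 1; s = -29, t = 102 (check: 823·(-29) + 234·102 = 1).


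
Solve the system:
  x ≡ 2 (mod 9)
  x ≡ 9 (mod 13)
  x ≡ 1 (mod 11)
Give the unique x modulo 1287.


Moduli 9, 13, 11 are pairwise coprime; by CRT there is a unique solution modulo M = 9 · 13 · 11 = 1287.
Solve pairwise, accumulating the modulus:
  Start with x ≡ 2 (mod 9).
  Combine with x ≡ 9 (mod 13): since gcd(9, 13) = 1, we get a unique residue mod 117.
    Write x = 2 + 9·t and substitute into x ≡ 9 (mod 13): 9·t ≡ 9 − 2 = 7 (mod 13).
    The inverse of 9 mod 13 is 3 (since 9·3 = 27 = 2·13 + 1), so t ≡ 3·7 = 21 ≡ 8 (mod 13).
    Then x = 2 + 9·8 = 74, valid modulo lcm(9, 13) = 117: x ≡ 74 (mod 117).
  Combine with x ≡ 1 (mod 11): since gcd(117, 11) = 1, we get a unique residue mod 1287.
    Write x = 74 + 117·t and substitute into x ≡ 1 (mod 11): 117·t ≡ 1 − 74 = -73 (mod 11).
    Reduce coefficients mod 11: 7·t ≡ 4 (mod 11).
    The inverse of 7 mod 11 is 8 (since 7·8 = 56 = 5·11 + 1), so t ≡ 8·4 = 32 ≡ 10 (mod 11).
    Then x = 74 + 117·10 = 1244, valid modulo lcm(117, 11) = 1287: x ≡ 1244 (mod 1287).
Verify: 1244 mod 9 = 2 ✓, 1244 mod 13 = 9 ✓, 1244 mod 11 = 1 ✓.

x ≡ 1244 (mod 1287).


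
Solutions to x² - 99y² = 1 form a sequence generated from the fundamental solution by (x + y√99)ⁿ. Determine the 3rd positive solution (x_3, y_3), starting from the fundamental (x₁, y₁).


Step 1: Find the fundamental solution (x₁, y₁) of x² - 99y² = 1.
  Expand √99 as a continued fraction. a₀ = ⌊√99⌋ = 9; iterate m_{k+1} = d_k·a_k − m_k, d_{k+1} = (99 − m_{k+1}²)/d_k, a_{k+1} = ⌊(a₀ + m_{k+1})/d_{k+1}⌋ (starting m₀ = 0, d₀ = 1), with convergents p_k = a_k·p_{k-1} + p_{k-2}, q_k = a_k·q_{k-1} + q_{k-2} (p₋₁ = 1, q₋₁ = 0):
  k = 0: a₀ = 9; p₀/q₀ = 9/1; p₀² − 99·q₀² = 81 − 99 = -18.
  k = 1: m = 9, d = 18, a = ⌊(9 + 9)/18⌋ = 1; p/q = (1·9 + 1)/(1·1 + 0) = 10/1; p² − 99·q² = 100 − 99 = 1.
  The first convergent with p² − 99·q² = 1 gives the fundamental solution (x₁, y₁) = (10, 1).
Step 2: Apply the recurrence (x_{n+1}, y_{n+1}) = (x₁x_n + 99y₁y_n, x₁y_n + y₁x_n) repeatedly.
  From (x_1, y_1) = (10, 1): x_2 = 10·10 + 99·1·1 = 199; y_2 = 10·1 + 1·10 = 20.
  From (x_2, y_2) = (199, 20): x_3 = 10·199 + 99·1·20 = 3970; y_3 = 10·20 + 1·199 = 399.
Step 3: Verify x_3² - 99·y_3² = 15760900 - 15760899 = 1 (should be 1). ✓

(x_1, y_1) = (10, 1); (x_3, y_3) = (3970, 399).


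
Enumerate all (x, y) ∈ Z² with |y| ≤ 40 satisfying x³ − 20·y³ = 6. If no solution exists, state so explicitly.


The equation is x³ - 20y³ = 6. For fixed y, x³ = 20·y³ + 6, so a solution requires the RHS to be a perfect cube.
Strategy: iterate y from -40 to 40, compute RHS = 20·y³ + 6, and check whether it is a (positive or negative) perfect cube.
Check small values of y:
  y = 0: RHS = 6 is not a perfect cube.
  y = 1: RHS = 26 is not a perfect cube.
  y = -1: RHS = -14 is not a perfect cube.
  y = 2: RHS = 166 is not a perfect cube.
  y = -2: RHS = -154 is not a perfect cube.
  y = 3: RHS = 546 is not a perfect cube.
  y = -3: RHS = -534 is not a perfect cube.
Continuing the search up to |y| = 40 finds no solutions either.
No (x, y) in the scanned range satisfies the equation.

No integer solutions with |y| ≤ 40.


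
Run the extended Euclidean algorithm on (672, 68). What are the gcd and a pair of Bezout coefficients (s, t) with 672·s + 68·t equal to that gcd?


Euclidean algorithm on (672, 68) — divide until remainder is 0:
  672 = 9 · 68 + 60
  68 = 1 · 60 + 8
  60 = 7 · 8 + 4
  8 = 2 · 4 + 0
gcd(672, 68) = 4.
Track Bezout coefficients alongside the remainders: start with r₀ = 672 = a·1 + b·0 (s = 1, t = 0) and r₁ = 68 = a·0 + b·1 (s = 0, t = 1); each new remainder r_{k+1} = r_{k-1} − q_k·r_k inherits s_{k+1} = s_{k-1} − q_k·s_k, t_{k+1} = t_{k-1} − q_k·t_k, so r_k = a·s_k + b·t_k at every step:
  q = 9: r = 60, s = 1 − 9·0 = 1, t = 0 − 9·1 = -9  (check: 672·1 + 68·(-9) = 60)
  q = 1: r = 8, s = 0 − 1·1 = -1, t = 1 − 1·(-9) = 10  (check: 672·(-1) + 68·10 = 8)
  q = 7: r = 4, s = 1 − 7·(-1) = 8, t = -9 − 7·10 = -79  (check: 672·8 + 68·(-79) = 4)
The row with r = 4 (the gcd) gives the Bezout coefficients s = 8, t = -79.
Result: 672 · (8) + 68 · (-79) = 4.

gcd(672, 68) = 4; s = 8, t = -79 (check: 672·8 + 68·(-79) = 4).


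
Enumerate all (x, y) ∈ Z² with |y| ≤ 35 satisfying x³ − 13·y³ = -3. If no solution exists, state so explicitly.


The equation is x³ - 13y³ = -3. For fixed y, x³ = 13·y³ − 3, so a solution requires the RHS to be a perfect cube.
Strategy: iterate y from -35 to 35, compute RHS = 13·y³ − 3, and check whether it is a (positive or negative) perfect cube.
Check small values of y:
  y = 0: RHS = -3 is not a perfect cube.
  y = 1: RHS = 10 is not a perfect cube.
  y = -1: RHS = -16 is not a perfect cube.
  y = 2: RHS = 101 is not a perfect cube.
  y = -2: RHS = -107 is not a perfect cube.
  y = 3: RHS = 348 is not a perfect cube.
  y = -3: RHS = -354 is not a perfect cube.
Continuing the search up to |y| = 35 finds no solutions either.
No (x, y) in the scanned range satisfies the equation.

No integer solutions with |y| ≤ 35.


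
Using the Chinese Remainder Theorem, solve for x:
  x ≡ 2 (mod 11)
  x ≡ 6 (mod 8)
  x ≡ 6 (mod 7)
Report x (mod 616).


Moduli 11, 8, 7 are pairwise coprime; by CRT there is a unique solution modulo M = 11 · 8 · 7 = 616.
Solve pairwise, accumulating the modulus:
  Start with x ≡ 2 (mod 11).
  Combine with x ≡ 6 (mod 8): since gcd(11, 8) = 1, we get a unique residue mod 88.
    Write x = 2 + 11·t and substitute into x ≡ 6 (mod 8): 11·t ≡ 6 − 2 = 4 (mod 8).
    Reduce coefficients mod 8: 3·t ≡ 4 (mod 8).
    The inverse of 3 mod 8 is 3 (since 3·3 = 9 = 1·8 + 1), so t ≡ 3·4 = 12 ≡ 4 (mod 8).
    Then x = 2 + 11·4 = 46, valid modulo lcm(11, 8) = 88: x ≡ 46 (mod 88).
  Combine with x ≡ 6 (mod 7): since gcd(88, 7) = 1, we get a unique residue mod 616.
    Write x = 46 + 88·t and substitute into x ≡ 6 (mod 7): 88·t ≡ 6 − 46 = -40 (mod 7).
    Reduce coefficients mod 7: 4·t ≡ 2 (mod 7).
    The inverse of 4 mod 7 is 2 (since 4·2 = 8 = 1·7 + 1), so t ≡ 2·2 = 4 ≡ 4 (mod 7).
    Then x = 46 + 88·4 = 398, valid modulo lcm(88, 7) = 616: x ≡ 398 (mod 616).
Verify: 398 mod 11 = 2 ✓, 398 mod 8 = 6 ✓, 398 mod 7 = 6 ✓.

x ≡ 398 (mod 616).


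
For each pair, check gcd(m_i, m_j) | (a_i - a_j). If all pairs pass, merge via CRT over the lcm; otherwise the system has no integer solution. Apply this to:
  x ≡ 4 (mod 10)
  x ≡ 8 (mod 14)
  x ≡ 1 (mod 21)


Moduli 10, 14, 21 are not pairwise coprime, so CRT works modulo lcm(m_i) when all pairwise compatibility conditions hold.
Pairwise compatibility: gcd(m_i, m_j) must divide a_i - a_j for every pair.
Merge one congruence at a time:
  Start: x ≡ 4 (mod 10).
  Combine with x ≡ 8 (mod 14): gcd(10, 14) = 2; 8 - 4 = 4, which IS divisible by 2, so compatible.
    Write x = 4 + 10·t and substitute into x ≡ 8 (mod 14): 10·t ≡ 8 − 4 = 4 (mod 14).
    Divide the congruence (and modulus) by g = 2: 5·t ≡ 2 (mod 7).
    The inverse of 5 mod 7 is 3 (since 5·3 = 15 = 2·7 + 1), so t ≡ 3·2 = 6 ≡ 6 (mod 7).
    Then x = 4 + 10·6 = 64, valid modulo lcm(10, 14) = 70: x ≡ 64 (mod 70).
  Combine with x ≡ 1 (mod 21): gcd(70, 21) = 7; 1 - 64 = -63, which IS divisible by 7, so compatible.
    Write x = 64 + 70·t and substitute into x ≡ 1 (mod 21): 70·t ≡ 1 − 64 = -63 (mod 21).
    Divide the congruence (and modulus) by g = 7: 10·t ≡ -9 (mod 3).
    Reduce coefficients mod 3: 1·t ≡ 0 (mod 3).
    So t ≡ 0 (mod 3).
    Then x = 64 + 70·0 = 64, valid modulo lcm(70, 21) = 210: x ≡ 64 (mod 210).
Verify: 64 mod 10 = 4, 64 mod 14 = 8, 64 mod 21 = 1.

x ≡ 64 (mod 210).


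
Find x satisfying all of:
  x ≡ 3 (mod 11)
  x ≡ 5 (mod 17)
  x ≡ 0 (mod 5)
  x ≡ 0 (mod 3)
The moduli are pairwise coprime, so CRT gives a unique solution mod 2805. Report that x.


Product of moduli M = 11 · 17 · 5 · 3 = 2805.
Merge one congruence at a time:
  Start: x ≡ 3 (mod 11).
  Combine with x ≡ 5 (mod 17); new modulus lcm = 187.
    Write x = 3 + 11·t and substitute into x ≡ 5 (mod 17): 11·t ≡ 5 − 3 = 2 (mod 17).
    The inverse of 11 mod 17 is 14 (since 11·14 = 154 = 9·17 + 1), so t ≡ 14·2 = 28 ≡ 11 (mod 17).
    Then x = 3 + 11·11 = 124, valid modulo lcm(11, 17) = 187: x ≡ 124 (mod 187).
  Combine with x ≡ 0 (mod 5); new modulus lcm = 935.
    Write x = 124 + 187·t and substitute into x ≡ 0 (mod 5): 187·t ≡ 0 − 124 = -124 (mod 5).
    Reduce coefficients mod 5: 2·t ≡ 1 (mod 5).
    The inverse of 2 mod 5 is 3 (since 2·3 = 6 = 1·5 + 1), so t ≡ 3·1 = 3 ≡ 3 (mod 5).
    Then x = 124 + 187·3 = 685, valid modulo lcm(187, 5) = 935: x ≡ 685 (mod 935).
  Combine with x ≡ 0 (mod 3); new modulus lcm = 2805.
    Write x = 685 + 935·t and substitute into x ≡ 0 (mod 3): 935·t ≡ 0 − 685 = -685 (mod 3).
    Reduce coefficients mod 3: 2·t ≡ 2 (mod 3).
    The inverse of 2 mod 3 is 2 (since 2·2 = 4 = 1·3 + 1), so t ≡ 2·2 = 4 ≡ 1 (mod 3).
    Then x = 685 + 935·1 = 1620, valid modulo lcm(935, 3) = 2805: x ≡ 1620 (mod 2805).
Verify against each original: 1620 mod 11 = 3, 1620 mod 17 = 5, 1620 mod 5 = 0, 1620 mod 3 = 0.

x ≡ 1620 (mod 2805).


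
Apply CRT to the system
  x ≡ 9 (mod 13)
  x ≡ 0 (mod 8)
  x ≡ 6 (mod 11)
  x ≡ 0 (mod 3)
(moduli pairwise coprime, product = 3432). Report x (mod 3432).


Product of moduli M = 13 · 8 · 11 · 3 = 3432.
Merge one congruence at a time:
  Start: x ≡ 9 (mod 13).
  Combine with x ≡ 0 (mod 8); new modulus lcm = 104.
    Write x = 9 + 13·t and substitute into x ≡ 0 (mod 8): 13·t ≡ 0 − 9 = -9 (mod 8).
    Reduce coefficients mod 8: 5·t ≡ 7 (mod 8).
    The inverse of 5 mod 8 is 5 (since 5·5 = 25 = 3·8 + 1), so t ≡ 5·7 = 35 ≡ 3 (mod 8).
    Then x = 9 + 13·3 = 48, valid modulo lcm(13, 8) = 104: x ≡ 48 (mod 104).
  Combine with x ≡ 6 (mod 11); new modulus lcm = 1144.
    Write x = 48 + 104·t and substitute into x ≡ 6 (mod 11): 104·t ≡ 6 − 48 = -42 (mod 11).
    Reduce coefficients mod 11: 5·t ≡ 2 (mod 11).
    The inverse of 5 mod 11 is 9 (since 5·9 = 45 = 4·11 + 1), so t ≡ 9·2 = 18 ≡ 7 (mod 11).
    Then x = 48 + 104·7 = 776, valid modulo lcm(104, 11) = 1144: x ≡ 776 (mod 1144).
  Combine with x ≡ 0 (mod 3); new modulus lcm = 3432.
    Write x = 776 + 1144·t and substitute into x ≡ 0 (mod 3): 1144·t ≡ 0 − 776 = -776 (mod 3).
    Reduce coefficients mod 3: 1·t ≡ 1 (mod 3).
    So t ≡ 1 (mod 3).
    Then x = 776 + 1144·1 = 1920, valid modulo lcm(1144, 3) = 3432: x ≡ 1920 (mod 3432).
Verify against each original: 1920 mod 13 = 9, 1920 mod 8 = 0, 1920 mod 11 = 6, 1920 mod 3 = 0.

x ≡ 1920 (mod 3432).


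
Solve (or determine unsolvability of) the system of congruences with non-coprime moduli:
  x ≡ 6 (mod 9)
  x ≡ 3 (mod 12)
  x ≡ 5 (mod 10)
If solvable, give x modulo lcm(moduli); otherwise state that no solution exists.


Moduli 9, 12, 10 are not pairwise coprime, so CRT works modulo lcm(m_i) when all pairwise compatibility conditions hold.
Pairwise compatibility: gcd(m_i, m_j) must divide a_i - a_j for every pair.
Merge one congruence at a time:
  Start: x ≡ 6 (mod 9).
  Combine with x ≡ 3 (mod 12): gcd(9, 12) = 3; 3 - 6 = -3, which IS divisible by 3, so compatible.
    Write x = 6 + 9·t and substitute into x ≡ 3 (mod 12): 9·t ≡ 3 − 6 = -3 (mod 12).
    Divide the congruence (and modulus) by g = 3: 3·t ≡ -1 (mod 4).
    Reduce coefficients mod 4: 3·t ≡ 3 (mod 4).
    The inverse of 3 mod 4 is 3 (since 3·3 = 9 = 2·4 + 1), so t ≡ 3·3 = 9 ≡ 1 (mod 4).
    Then x = 6 + 9·1 = 15, valid modulo lcm(9, 12) = 36: x ≡ 15 (mod 36).
  Combine with x ≡ 5 (mod 10): gcd(36, 10) = 2; 5 - 15 = -10, which IS divisible by 2, so compatible.
    Write x = 15 + 36·t and substitute into x ≡ 5 (mod 10): 36·t ≡ 5 − 15 = -10 (mod 10).
    Divide the congruence (and modulus) by g = 2: 18·t ≡ -5 (mod 5).
    Reduce coefficients mod 5: 3·t ≡ 0 (mod 5).
    The inverse of 3 mod 5 is 2 (since 3·2 = 6 = 1·5 + 1), so t ≡ 2·0 = 0 ≡ 0 (mod 5).
    Then x = 15 + 36·0 = 15, valid modulo lcm(36, 10) = 180: x ≡ 15 (mod 180).
Verify: 15 mod 9 = 6, 15 mod 12 = 3, 15 mod 10 = 5.

x ≡ 15 (mod 180).
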